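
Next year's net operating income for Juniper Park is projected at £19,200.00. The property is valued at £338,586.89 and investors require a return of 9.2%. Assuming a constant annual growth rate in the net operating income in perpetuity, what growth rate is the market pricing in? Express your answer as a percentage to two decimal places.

P = D₁/(r−g) ⇒ g = r − D₁/P = 0.092 − £19,200.00/£338,586.89 = 0.035294

3.53%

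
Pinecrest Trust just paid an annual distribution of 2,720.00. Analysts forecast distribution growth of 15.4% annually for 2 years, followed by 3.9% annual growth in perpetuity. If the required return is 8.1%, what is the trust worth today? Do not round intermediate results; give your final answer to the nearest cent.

82685.80

D_1 = 3138.88000
D_2 = 3622.26752
Terminal value at year 2: TV = D_2×(1+g_2)/(r−g_2) = 3763.53595/0.042 = 89607.99889
P_0 = D_1/(1+r)^1 + D_2/(1+r)^2 + TV/(1+r)^2
    = 2903.68178 + 3099.76759 + 76682.34597 = 82685.79534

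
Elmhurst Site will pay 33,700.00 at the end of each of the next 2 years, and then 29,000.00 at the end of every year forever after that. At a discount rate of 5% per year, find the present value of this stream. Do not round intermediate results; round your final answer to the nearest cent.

588739.23

PV of 2-year annuity: 33,700.00 × [1 − (1+0.05)^−2] / 0.05 = 62662.13152
Perpetuity value at year 2: 29,000.00 / 0.05 = 580000.00000
PV of perpetuity: 580000.00000 / (1+0.05)^2 = 526077.09751
Total PV = 62662.13152 + 526077.09751 = 588739.22902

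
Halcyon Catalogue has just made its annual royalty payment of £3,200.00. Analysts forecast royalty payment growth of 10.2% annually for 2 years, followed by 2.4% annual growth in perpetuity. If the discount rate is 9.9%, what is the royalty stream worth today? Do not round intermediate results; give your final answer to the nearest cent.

£50355.75

D_1 = 3526.40000
D_2 = 3886.09280
Terminal value at year 2: TV = D_2×(1+g_2)/(r−g_2) = 3979.35903/0.075 = 53058.12036
P_0 = D_1/(1+r)^1 + D_2/(1+r)^2 + TV/(1+r)^2
    = 3208.73521 + 3217.49427 + 43929.52180 = 50355.75129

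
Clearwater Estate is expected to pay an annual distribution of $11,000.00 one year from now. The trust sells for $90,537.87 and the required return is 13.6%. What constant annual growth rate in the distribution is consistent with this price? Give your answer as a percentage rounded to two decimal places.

1.45%

P = D₁/(r−g) ⇒ g = r − D₁/P = 0.136 − $11,000.00/$90,537.87 = 0.014504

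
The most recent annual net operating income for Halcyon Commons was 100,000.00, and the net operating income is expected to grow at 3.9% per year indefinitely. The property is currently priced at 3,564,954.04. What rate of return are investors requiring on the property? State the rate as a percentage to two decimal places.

D₁ = 100,000.00 × 1.039 = 103,900.0000
P = D₁/(r − g) ⇒ r = D₁/P + g = 103,900.0000/3,564,954.04 + 0.039 = 0.029145 + 0.039 = 0.068145

6.81%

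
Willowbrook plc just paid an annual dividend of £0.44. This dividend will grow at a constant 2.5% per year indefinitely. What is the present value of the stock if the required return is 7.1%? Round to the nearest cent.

£9.80

D₁ = D₀ × (1 + g) = £0.44 × 1.025 = £0.4510
Growing perpetuity: P = D₁ / (r − g) = £0.4510 / (0.071 − 0.025) = £9.80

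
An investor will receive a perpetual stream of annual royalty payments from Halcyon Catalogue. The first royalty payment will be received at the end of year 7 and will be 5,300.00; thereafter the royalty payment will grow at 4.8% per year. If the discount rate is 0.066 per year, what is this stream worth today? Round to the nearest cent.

200659.69

Value at end of year 6: C₁ / (r − g) = 5,300.00 / (0.066 − 0.048) = 294,444.4444
Discount to today: PV = 294,444.4444 / (1 + 0.066)^6 = 294,444.4444 / 1.467382 = 200,659.69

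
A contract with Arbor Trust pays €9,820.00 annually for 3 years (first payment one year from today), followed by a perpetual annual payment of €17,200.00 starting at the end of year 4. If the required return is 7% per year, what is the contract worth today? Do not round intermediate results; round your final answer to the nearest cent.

€226346.83

PV of 3-year annuity: €9,820.00 × [1 − (1+0.07)^−3] / 0.07 = 25770.78356
Perpetuity value at year 3: €17,200.00 / 0.07 = 245714.28571
PV of perpetuity: 245714.28571 / (1+0.07)^3 = 200576.04975
Total PV = 25770.78356 + 200576.04975 = 226346.83331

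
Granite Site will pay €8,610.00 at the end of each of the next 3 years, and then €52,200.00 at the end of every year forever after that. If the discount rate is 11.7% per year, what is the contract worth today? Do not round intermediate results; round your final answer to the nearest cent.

PV of 3-year annuity: €8,610.00 × [1 − (1+0.117)^−3] / 0.117 = 20786.84417
Perpetuity value at year 3: €52,200.00 / 0.117 = 446153.84615
PV of perpetuity: 446153.84615 / (1+0.117)^3 = 320129.07659
Total PV = 20786.84417 + 320129.07659 = 340915.92077

€340915.92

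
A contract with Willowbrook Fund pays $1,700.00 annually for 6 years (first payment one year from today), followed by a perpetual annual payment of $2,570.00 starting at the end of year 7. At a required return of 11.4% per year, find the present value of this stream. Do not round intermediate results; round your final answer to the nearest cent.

$18905.32

PV of 6-year annuity: $1,700.00 × [1 − (1+0.114)^−6] / 0.114 = 7109.79601
Perpetuity value at year 6: $2,570.00 / 0.114 = 22543.85965
PV of perpetuity: 22543.85965 / (1+0.114)^6 = 11795.52097
Total PV = 7109.79601 + 11795.52097 = 18905.31698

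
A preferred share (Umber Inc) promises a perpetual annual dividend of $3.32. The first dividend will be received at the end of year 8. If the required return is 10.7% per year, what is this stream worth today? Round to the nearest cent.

Value at end of year 7: C / r = $3.32 / 0.107 = $31.0280
Discount to today: PV = $31.0280 / (1 + 0.107)^7 = $31.0280 / 2.037198 = $15.23

$15.23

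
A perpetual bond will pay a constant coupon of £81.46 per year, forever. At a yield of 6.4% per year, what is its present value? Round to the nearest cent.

Level perpetuity: PV = C / r = £81.46 / 0.064 = £1,272.81

£1272.81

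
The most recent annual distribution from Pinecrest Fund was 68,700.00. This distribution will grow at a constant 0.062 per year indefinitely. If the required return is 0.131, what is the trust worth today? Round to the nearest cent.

1057382.61

D₁ = D₀ × (1 + g) = 68,700.00 × 1.062 = 72,959.4000
Growing perpetuity: P = D₁ / (r − g) = 72,959.4000 / (0.131 − 0.062) = 1,057,382.61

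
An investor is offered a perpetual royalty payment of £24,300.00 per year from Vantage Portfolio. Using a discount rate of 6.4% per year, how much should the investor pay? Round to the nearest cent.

Level perpetuity: PV = C / r = £24,300.00 / 0.064 = £379,687.50

£379687.50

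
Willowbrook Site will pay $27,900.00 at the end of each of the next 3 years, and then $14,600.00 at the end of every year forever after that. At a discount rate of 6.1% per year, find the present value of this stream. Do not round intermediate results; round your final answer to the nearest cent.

$274829.65

PV of 3-year annuity: $27,900.00 × [1 − (1+0.061)^−3] / 0.061 = 74439.26801
Perpetuity value at year 3: $14,600.00 / 0.061 = 239344.26230
PV of perpetuity: 239344.26230 / (1+0.061)^3 = 200390.38011
Total PV = 74439.26801 + 200390.38011 = 274829.64812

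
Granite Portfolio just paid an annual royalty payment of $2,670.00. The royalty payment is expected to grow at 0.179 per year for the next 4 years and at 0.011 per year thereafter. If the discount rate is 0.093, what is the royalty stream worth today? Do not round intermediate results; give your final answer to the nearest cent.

$57520.73

D_1 = 3147.93000
D_2 = 3711.40947
D_3 = 4375.75177
D_4 = 5159.01133
Terminal value at year 4: TV = D_4×(1+g_2)/(r−g_2) = 5215.76046/0.082 = 63606.83483
P_0 = D_1/(1+r)^1 + D_2/(1+r)^2 + D_3/(1+r)^3 + D_4/(1+r)^4 + TV/(1+r)^4
    = 2880.08234 + 3106.69449 + 3351.13706 + 3614.81299 + 44567.99915 = 57520.72603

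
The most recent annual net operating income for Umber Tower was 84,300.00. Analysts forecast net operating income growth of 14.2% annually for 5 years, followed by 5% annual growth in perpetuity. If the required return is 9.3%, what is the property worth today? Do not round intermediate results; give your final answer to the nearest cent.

D_1 = 96270.60000
D_2 = 109941.02520
D_3 = 125552.65078
D_4 = 143381.12719
D_5 = 163741.24725
Terminal value at year 5: TV = D_5×(1+g_2)/(r−g_2) = 171928.30961/0.043 = 3998332.78168
P_0 = D_1/(1+r)^1 + D_2/(1+r)^2 + D_3/(1+r)^3 + D_4/(1+r)^4 + D_5/(1+r)^5 + TV/(1+r)^5
    = 88079.23147 + 92027.88869 + 96153.56714 + 100464.20282 + 104968.08748 + 2563174.22918 = 3044867.20678

3044867.21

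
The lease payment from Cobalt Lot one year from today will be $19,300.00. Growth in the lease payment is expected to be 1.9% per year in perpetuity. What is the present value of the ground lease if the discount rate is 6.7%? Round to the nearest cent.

Growing perpetuity: P = D₁ / (r − g) = $19,300.0000 / (0.067 − 0.019) = $402,083.33

$402083.33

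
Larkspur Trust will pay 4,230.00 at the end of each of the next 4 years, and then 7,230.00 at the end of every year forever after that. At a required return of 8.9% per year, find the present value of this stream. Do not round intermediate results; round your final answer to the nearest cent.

PV of 4-year annuity: 4,230.00 × [1 − (1+0.089)^−4] / 0.089 = 13734.14887
Perpetuity value at year 4: 7,230.00 / 0.089 = 81235.95506
PV of perpetuity: 81235.95506 / (1+0.089)^4 = 57761.27507
Total PV = 13734.14887 + 57761.27507 = 71495.42394

71495.42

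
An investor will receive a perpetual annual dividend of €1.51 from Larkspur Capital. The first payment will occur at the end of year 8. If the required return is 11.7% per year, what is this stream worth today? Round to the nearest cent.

€5.95

Value at end of year 7: C / r = €1.51 / 0.117 = €12.9060
Discount to today: PV = €12.9060 / (1 + 0.117)^7 = €12.9060 / 2.169563 = €5.95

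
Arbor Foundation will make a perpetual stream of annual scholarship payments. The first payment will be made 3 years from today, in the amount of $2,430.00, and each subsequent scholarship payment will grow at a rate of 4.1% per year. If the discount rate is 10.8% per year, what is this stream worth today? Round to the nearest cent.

$29542.82

Value at end of year 2: C₁ / (r − g) = $2,430.00 / (0.108 − 0.041) = $36,268.6567
Discount to today: PV = $36,268.6567 / (1 + 0.108)^2 = $36,268.6567 / 1.227664 = $29,542.82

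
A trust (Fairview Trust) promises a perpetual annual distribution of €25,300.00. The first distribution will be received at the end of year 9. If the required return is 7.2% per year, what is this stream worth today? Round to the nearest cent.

Value at end of year 8: C / r = €25,300.00 / 0.072 = €351,388.8889
Discount to today: PV = €351,388.8889 / (1 + 0.072)^8 = €351,388.8889 / 1.744047 = €201,478.98

€201478.98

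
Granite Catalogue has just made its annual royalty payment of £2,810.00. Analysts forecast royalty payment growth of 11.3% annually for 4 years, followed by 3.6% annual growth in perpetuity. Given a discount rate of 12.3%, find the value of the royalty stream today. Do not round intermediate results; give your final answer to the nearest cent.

D_1 = 3127.53000
D_2 = 3480.94089
D_3 = 3874.28721
D_4 = 4312.08167
Terminal value at year 4: TV = D_4×(1+g_2)/(r−g_2) = 4467.31661/0.087 = 51348.46673
P_0 = D_1/(1+r)^1 + D_2/(1+r)^2 + D_3/(1+r)^3 + D_4/(1+r)^4 + TV/(1+r)^4
    = 2784.97774 + 2760.17829 + 2735.59968 + 2711.23993 + 32285.56976 = 43277.56540

£43277.57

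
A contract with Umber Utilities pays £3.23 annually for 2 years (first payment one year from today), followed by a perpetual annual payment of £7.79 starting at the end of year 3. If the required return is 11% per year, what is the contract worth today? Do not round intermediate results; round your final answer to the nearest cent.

£63.01

PV of 2-year annuity: £3.23 × [1 − (1+0.11)^−2] / 0.11 = 5.53145
Perpetuity value at year 2: £7.79 / 0.11 = 70.81818
PV of perpetuity: 70.81818 / (1+0.11)^2 = 57.47763
Total PV = 5.53145 + 57.47763 = 63.00908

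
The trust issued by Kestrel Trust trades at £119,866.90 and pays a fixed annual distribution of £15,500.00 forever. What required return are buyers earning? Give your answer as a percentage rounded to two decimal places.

12.93%

P = C/r ⇒ r = C/P = £15,500.00/£119,866.90 = 0.129310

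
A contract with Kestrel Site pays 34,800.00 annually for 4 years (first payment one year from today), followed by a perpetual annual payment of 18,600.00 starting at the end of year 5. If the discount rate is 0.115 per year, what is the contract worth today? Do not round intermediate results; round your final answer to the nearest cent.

211466.87

PV of 4-year annuity: 34,800.00 × [1 − (1+0.115)^−4] / 0.115 = 106822.56022
Perpetuity value at year 4: 18,600.00 / 0.115 = 161739.13043
PV of perpetuity: 161739.13043 / (1+0.115)^4 = 104644.31377
Total PV = 106822.56022 + 104644.31377 = 211466.87398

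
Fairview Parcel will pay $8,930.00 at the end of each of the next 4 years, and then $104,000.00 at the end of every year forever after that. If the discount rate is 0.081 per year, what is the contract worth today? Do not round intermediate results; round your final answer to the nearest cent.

PV of 4-year annuity: $8,930.00 × [1 − (1+0.081)^−4] / 0.081 = 29511.57625
Perpetuity value at year 4: $104,000.00 / 0.081 = 1283950.61728
PV of perpetuity: 1283950.61728 / (1+0.081)^4 = 940254.76846
Total PV = 29511.57625 + 940254.76846 = 969766.34471

$969766.34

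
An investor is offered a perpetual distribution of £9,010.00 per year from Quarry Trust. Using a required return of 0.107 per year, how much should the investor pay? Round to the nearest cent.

£84205.61

Level perpetuity: PV = C / r = £9,010.00 / 0.107 = £84,205.61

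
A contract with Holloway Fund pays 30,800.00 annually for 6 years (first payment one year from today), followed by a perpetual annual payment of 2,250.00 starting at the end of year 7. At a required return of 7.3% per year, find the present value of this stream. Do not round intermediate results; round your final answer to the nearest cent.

PV of 6-year annuity: 30,800.00 × [1 − (1+0.073)^−6] / 0.073 = 145459.57731
Perpetuity value at year 6: 2,250.00 / 0.073 = 30821.91781
PV of perpetuity: 30821.91781 / (1+0.073)^6 = 20195.81232
Total PV = 145459.57731 + 20195.81232 = 165655.38964

165655.39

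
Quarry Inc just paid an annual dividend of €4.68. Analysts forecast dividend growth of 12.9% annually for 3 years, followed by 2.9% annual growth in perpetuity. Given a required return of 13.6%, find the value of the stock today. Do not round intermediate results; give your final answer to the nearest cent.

D_1 = 5.28372
D_2 = 5.96532
D_3 = 6.73485
Terminal value at year 3: TV = D_3×(1+g_2)/(r−g_2) = 6.93016/0.107 = 64.76782
P_0 = D_1/(1+r)^1 + D_2/(1+r)^2 + D_3/(1+r)^3 + TV/(1+r)^3
    = 4.65116 + 4.62250 + 4.59402 + 44.17985 = 58.04754

€58.05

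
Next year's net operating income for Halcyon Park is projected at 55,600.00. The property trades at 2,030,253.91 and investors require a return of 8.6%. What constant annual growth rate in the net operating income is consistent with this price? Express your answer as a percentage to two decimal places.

5.86%

P = D₁/(r−g) ⇒ g = r − D₁/P = 0.086 − 55,600.00/2,030,253.91 = 0.058614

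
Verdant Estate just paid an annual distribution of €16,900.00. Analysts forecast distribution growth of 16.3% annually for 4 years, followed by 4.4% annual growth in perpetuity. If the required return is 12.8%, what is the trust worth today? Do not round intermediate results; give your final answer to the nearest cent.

D_1 = 19654.70000
D_2 = 22858.41610
D_3 = 26584.33792
D_4 = 30917.58501
Terminal value at year 4: TV = D_4×(1+g_2)/(r−g_2) = 32277.95875/0.084 = 384261.41365
P_0 = D_1/(1+r)^1 + D_2/(1+r)^2 + D_3/(1+r)^3 + D_4/(1+r)^4 + TV/(1+r)^4
    = 17424.37943 + 17965.02950 + 18522.45506 + 19097.17663 + 237350.62385 = 310359.66448

€310359.66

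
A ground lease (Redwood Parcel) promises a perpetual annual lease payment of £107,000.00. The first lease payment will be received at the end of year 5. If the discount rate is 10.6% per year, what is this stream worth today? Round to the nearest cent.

Value at end of year 4: C / r = £107,000.00 / 0.106 = £1,009,433.9623
Discount to today: PV = £1,009,433.9623 / (1 + 0.106)^4 = £1,009,433.9623 / 1.496306 = £674,617.19

£674617.19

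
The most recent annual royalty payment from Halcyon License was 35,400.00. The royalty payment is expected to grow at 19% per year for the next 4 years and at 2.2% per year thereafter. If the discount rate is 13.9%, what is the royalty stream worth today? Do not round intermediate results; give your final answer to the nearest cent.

D_1 = 42126.00000
D_2 = 50129.94000
D_3 = 59654.62860
D_4 = 70989.00803
Terminal value at year 4: TV = D_4×(1+g_2)/(r−g_2) = 72550.76621/0.117 = 620092.01890
P_0 = D_1/(1+r)^1 + D_2/(1+r)^2 + D_3/(1+r)^3 + D_4/(1+r)^4 + TV/(1+r)^4
    = 36985.07463 + 38641.12274 + 40371.32227 + 42178.99342 + 368435.31002 = 526611.82308

526611.82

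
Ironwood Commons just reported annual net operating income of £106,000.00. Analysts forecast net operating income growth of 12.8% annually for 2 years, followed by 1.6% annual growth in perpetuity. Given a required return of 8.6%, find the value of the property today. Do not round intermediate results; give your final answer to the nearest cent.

£1884273.40

D_1 = 119568.00000
D_2 = 134872.70400
Terminal value at year 2: TV = D_2×(1+g_2)/(r−g_2) = 137030.66726/0.07 = 1957580.96091
P_0 = D_1/(1+r)^1 + D_2/(1+r)^2 + TV/(1+r)^2
    = 110099.44751 + 114357.43720 + 1659816.51703 = 1884273.40174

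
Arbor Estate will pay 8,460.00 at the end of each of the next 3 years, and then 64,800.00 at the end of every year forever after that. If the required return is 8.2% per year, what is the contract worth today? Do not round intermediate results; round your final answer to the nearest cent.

PV of 3-year annuity: 8,460.00 × [1 − (1+0.082)^−3] / 0.082 = 21723.79995
Perpetuity value at year 3: 64,800.00 / 0.082 = 790243.90244
PV of perpetuity: 790243.90244 / (1+0.082)^3 = 623848.83898
Total PV = 21723.79995 + 623848.83898 = 645572.63893

645572.64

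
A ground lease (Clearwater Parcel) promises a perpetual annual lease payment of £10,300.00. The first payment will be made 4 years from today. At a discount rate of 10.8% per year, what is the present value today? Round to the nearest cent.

£70112.30

Value at end of year 3: C / r = £10,300.00 / 0.108 = £95,370.3704
Discount to today: PV = £95,370.3704 / (1 + 0.108)^3 = £95,370.3704 / 1.360252 = £70,112.30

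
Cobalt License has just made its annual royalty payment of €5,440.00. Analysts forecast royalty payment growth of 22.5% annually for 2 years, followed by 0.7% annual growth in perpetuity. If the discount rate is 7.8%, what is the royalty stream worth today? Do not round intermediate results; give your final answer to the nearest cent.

D_1 = 6664.00000
D_2 = 8163.40000
Terminal value at year 2: TV = D_2×(1+g_2)/(r−g_2) = 8220.54380/0.071 = 115782.30704
P_0 = D_1/(1+r)^1 + D_2/(1+r)^2 + TV/(1+r)^2
    = 6181.81818 + 7024.79339 + 99633.33721 = 112839.94878

€112839.95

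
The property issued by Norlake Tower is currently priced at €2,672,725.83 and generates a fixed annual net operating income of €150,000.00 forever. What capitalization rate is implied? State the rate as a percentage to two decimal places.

5.61%

P = C/r ⇒ r = C/P = €150,000.00/€2,672,725.83 = 0.056122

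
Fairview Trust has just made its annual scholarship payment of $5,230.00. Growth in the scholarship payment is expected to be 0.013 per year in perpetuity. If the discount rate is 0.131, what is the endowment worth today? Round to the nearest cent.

D₁ = D₀ × (1 + g) = $5,230.00 × 1.013 = $5,297.9900
Growing perpetuity: P = D₁ / (r − g) = $5,297.9900 / (0.131 − 0.013) = $44,898.22

$44898.22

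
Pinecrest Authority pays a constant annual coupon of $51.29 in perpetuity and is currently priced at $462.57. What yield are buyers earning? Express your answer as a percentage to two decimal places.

11.09%

P = C/r ⇒ r = C/P = $51.29/$462.57 = 0.110881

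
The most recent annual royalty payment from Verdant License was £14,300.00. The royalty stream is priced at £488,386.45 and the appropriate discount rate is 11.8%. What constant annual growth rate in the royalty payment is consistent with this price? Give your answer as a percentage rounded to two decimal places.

8.62%

P = D₀(1+g)/(r−g) ⇒ P(r−g) = D₀(1+g) ⇒ g(P+D₀) = P·r − D₀
g = (P·r − D₀)/(P + D₀) = (£488,386.45×0.118 − £14,300.00) / (£488,386.45 + £14,300.00) = 0.086196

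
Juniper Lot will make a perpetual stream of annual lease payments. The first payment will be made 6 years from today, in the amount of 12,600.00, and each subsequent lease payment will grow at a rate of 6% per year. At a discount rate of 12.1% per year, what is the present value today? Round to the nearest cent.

116684.36

Value at end of year 5: C₁ / (r − g) = 12,600.00 / (0.121 − 0.06) = 206,557.3770
Discount to today: PV = 206,557.3770 / (1 + 0.121)^5 = 206,557.3770 / 1.770223 = 116,684.36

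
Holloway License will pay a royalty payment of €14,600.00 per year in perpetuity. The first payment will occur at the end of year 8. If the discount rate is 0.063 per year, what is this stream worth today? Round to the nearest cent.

Value at end of year 7: C / r = €14,600.00 / 0.063 = €231,746.0317
Discount to today: PV = €231,746.0317 / (1 + 0.063)^7 = €231,746.0317 / 1.533673 = €151,105.22

€151105.22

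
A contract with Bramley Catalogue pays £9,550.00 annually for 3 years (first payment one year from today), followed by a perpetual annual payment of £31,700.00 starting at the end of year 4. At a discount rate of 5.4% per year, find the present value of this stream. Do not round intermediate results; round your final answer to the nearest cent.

£527166.37

PV of 3-year annuity: £9,550.00 × [1 − (1+0.054)^−3] / 0.054 = 25813.31177
Perpetuity value at year 3: £31,700.00 / 0.054 = 587037.03704
PV of perpetuity: 587037.03704 / (1+0.054)^3 = 501353.05974
Total PV = 25813.31177 + 501353.05974 = 527166.37151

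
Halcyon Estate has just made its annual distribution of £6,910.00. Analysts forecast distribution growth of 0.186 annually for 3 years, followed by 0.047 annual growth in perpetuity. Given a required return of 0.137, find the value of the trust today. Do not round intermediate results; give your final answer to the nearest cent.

£113802.26

D_1 = 8195.26000
D_2 = 9719.57836
D_3 = 11527.41993
Terminal value at year 3: TV = D_3×(1+g_2)/(r−g_2) = 12069.20867/0.09 = 134102.31858
P_0 = D_1/(1+r)^1 + D_2/(1+r)^2 + D_3/(1+r)^3 + TV/(1+r)^3
    = 7207.79244 + 7518.41850 + 7842.43125 + 91233.61692 = 113802.25911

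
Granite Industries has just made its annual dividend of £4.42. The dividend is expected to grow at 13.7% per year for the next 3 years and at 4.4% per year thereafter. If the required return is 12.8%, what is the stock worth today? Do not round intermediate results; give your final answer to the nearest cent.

£69.73

D_1 = 5.02554
D_2 = 5.71404
D_3 = 6.49686
Terminal value at year 3: TV = D_3×(1+g_2)/(r−g_2) = 6.78272/0.084 = 80.74672
P_0 = D_1/(1+r)^1 + D_2/(1+r)^2 + D_3/(1+r)^3 + TV/(1+r)^3
    = 4.45527 + 4.49081 + 4.52664 + 56.25972 = 69.73244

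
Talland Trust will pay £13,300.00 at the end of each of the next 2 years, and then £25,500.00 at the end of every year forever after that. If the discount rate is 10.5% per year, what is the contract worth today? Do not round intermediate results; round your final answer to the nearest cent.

£221824.81

PV of 2-year annuity: £13,300.00 × [1 − (1+0.105)^−2] / 0.105 = 22928.68696
Perpetuity value at year 2: £25,500.00 / 0.105 = 242857.14286
PV of perpetuity: 242857.14286 / (1+0.105)^2 = 198896.12650
Total PV = 22928.68696 + 198896.12650 = 221824.81346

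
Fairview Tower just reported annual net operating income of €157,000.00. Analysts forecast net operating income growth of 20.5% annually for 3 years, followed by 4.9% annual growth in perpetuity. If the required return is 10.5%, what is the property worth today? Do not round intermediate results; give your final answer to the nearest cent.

D_1 = 189185.00000
D_2 = 227967.92500
D_3 = 274701.34962
Terminal value at year 3: TV = D_3×(1+g_2)/(r−g_2) = 288161.71576/0.056 = 5145744.92423
P_0 = D_1/(1+r)^1 + D_2/(1+r)^2 + D_3/(1+r)^3 + TV/(1+r)^3
    = 171208.14480 + 186702.09455 + 203598.21171 + 3813830.78713 = 4375339.23818

€4375339.24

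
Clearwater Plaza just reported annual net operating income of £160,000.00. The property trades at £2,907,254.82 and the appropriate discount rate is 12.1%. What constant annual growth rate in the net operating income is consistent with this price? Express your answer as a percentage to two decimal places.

6.25%

P = D₀(1+g)/(r−g) ⇒ P(r−g) = D₀(1+g) ⇒ g(P+D₀) = P·r − D₀
g = (P·r − D₀)/(P + D₀) = (£2,907,254.82×0.121 − £160,000.00) / (£2,907,254.82 + £160,000.00) = 0.062524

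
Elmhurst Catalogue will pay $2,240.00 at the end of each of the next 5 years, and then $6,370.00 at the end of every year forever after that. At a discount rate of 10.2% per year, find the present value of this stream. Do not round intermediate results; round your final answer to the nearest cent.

$46874.70

PV of 5-year annuity: $2,240.00 × [1 − (1+0.102)^−5] / 0.102 = 8448.15466
Perpetuity value at year 5: $6,370.00 / 0.102 = 62450.98039
PV of perpetuity: 62450.98039 / (1+0.102)^5 = 38426.54057
Total PV = 8448.15466 + 38426.54057 = 46874.69524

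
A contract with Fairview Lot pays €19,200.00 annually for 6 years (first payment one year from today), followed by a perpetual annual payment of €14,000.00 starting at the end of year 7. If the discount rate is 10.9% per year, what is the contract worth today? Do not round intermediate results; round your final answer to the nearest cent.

PV of 6-year annuity: €19,200.00 × [1 − (1+0.109)^−6] / 0.109 = 81460.85796
Perpetuity value at year 6: €14,000.00 / 0.109 = 128440.36697
PV of perpetuity: 128440.36697 / (1+0.109)^6 = 69041.82471
Total PV = 81460.85796 + 69041.82471 = 150502.68267

€150502.68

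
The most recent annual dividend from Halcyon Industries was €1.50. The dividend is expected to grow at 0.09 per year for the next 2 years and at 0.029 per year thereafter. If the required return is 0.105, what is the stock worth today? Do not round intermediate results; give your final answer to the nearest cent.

D_1 = 1.63500
D_2 = 1.78215
Terminal value at year 2: TV = D_2×(1+g_2)/(r−g_2) = 1.83383/0.076 = 24.12937
P_0 = D_1/(1+r)^1 + D_2/(1+r)^2 + TV/(1+r)^2
    = 1.47964 + 1.45955 + 19.76157 = 22.70076

€22.70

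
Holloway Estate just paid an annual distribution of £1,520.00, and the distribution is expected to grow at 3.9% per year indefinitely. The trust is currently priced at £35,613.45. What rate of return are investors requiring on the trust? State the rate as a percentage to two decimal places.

D₁ = £1,520.00 × 1.039 = £1,579.2800
P = D₁/(r − g) ⇒ r = D₁/P + g = £1,579.2800/£35,613.45 + 0.039 = 0.044345 + 0.039 = 0.083345

8.33%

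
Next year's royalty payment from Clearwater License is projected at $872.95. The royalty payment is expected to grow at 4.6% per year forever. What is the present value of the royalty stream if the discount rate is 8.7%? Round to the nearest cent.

$21291.46

Growing perpetuity: P = D₁ / (r − g) = $872.9500 / (0.087 − 0.046) = $21,291.46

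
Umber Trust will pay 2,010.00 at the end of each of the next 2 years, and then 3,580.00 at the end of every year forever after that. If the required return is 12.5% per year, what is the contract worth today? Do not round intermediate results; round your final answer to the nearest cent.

26003.95

PV of 2-year annuity: 2,010.00 × [1 − (1+0.125)^−2] / 0.125 = 3374.81481
Perpetuity value at year 2: 3,580.00 / 0.125 = 28640.00000
PV of perpetuity: 28640.00000 / (1+0.125)^2 = 22629.13580
Total PV = 3374.81481 + 22629.13580 = 26003.95062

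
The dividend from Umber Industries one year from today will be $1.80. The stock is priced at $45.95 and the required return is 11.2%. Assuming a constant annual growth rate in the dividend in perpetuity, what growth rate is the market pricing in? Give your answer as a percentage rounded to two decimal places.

P = D₁/(r−g) ⇒ g = r − D₁/P = 0.112 − $1.80/$45.95 = 0.072827

7.28%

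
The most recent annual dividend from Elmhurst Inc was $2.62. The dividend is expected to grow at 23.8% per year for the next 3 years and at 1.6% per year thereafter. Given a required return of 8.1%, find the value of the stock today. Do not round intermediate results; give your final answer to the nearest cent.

$71.89

D_1 = 3.24356
D_2 = 4.01553
D_3 = 4.97122
Terminal value at year 3: TV = D_3×(1+g_2)/(r−g_2) = 5.05076/0.065 = 77.70404
P_0 = D_1/(1+r)^1 + D_2/(1+r)^2 + D_3/(1+r)^3 + TV/(1+r)^3
    = 3.00052 + 3.43630 + 3.93538 + 61.51294 = 71.88514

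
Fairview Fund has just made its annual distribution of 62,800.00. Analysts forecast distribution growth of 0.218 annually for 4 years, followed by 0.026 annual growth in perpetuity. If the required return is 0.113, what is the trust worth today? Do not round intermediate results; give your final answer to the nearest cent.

D_1 = 76490.40000
D_2 = 93165.30720
D_3 = 113475.34417
D_4 = 138212.96920
Terminal value at year 4: TV = D_4×(1+g_2)/(r−g_2) = 141806.50640/0.087 = 1629959.84365
P_0 = D_1/(1+r)^1 + D_2/(1+r)^2 + D_3/(1+r)^3 + D_4/(1+r)^4 + TV/(1+r)^4
    = 68724.52830 + 75207.97437 + 82303.06629 + 90067.50651 + 1062175.42155 = 1378478.49701

1378478.50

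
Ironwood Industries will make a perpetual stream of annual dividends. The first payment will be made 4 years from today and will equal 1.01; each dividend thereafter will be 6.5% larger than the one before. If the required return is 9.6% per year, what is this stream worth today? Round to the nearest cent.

Value at end of year 3: C₁ / (r − g) = 1.01 / (0.096 − 0.065) = 32.5806
Discount to today: PV = 32.5806 / (1 + 0.096)^3 = 32.5806 / 1.316533 = 24.75

24.75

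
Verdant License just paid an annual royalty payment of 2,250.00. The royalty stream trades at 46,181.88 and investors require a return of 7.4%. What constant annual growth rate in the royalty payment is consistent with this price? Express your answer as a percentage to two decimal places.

P = D₀(1+g)/(r−g) ⇒ P(r−g) = D₀(1+g) ⇒ g(P+D₀) = P·r − D₀
g = (P·r − D₀)/(P + D₀) = (46,181.88×0.074 − 2,250.00) / (46,181.88 + 2,250.00) = 0.024105

2.41%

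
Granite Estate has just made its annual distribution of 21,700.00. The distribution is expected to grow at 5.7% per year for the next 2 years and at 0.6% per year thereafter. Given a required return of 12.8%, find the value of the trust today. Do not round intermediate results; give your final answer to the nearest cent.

196507.71

D_1 = 22936.90000
D_2 = 24244.30330
Terminal value at year 2: TV = D_2×(1+g_2)/(r−g_2) = 24389.76912/0.122 = 199916.14033
P_0 = D_1/(1+r)^1 + D_2/(1+r)^2 + TV/(1+r)^2
    = 20334.13121 + 19054.23465 + 157119.34473 = 196507.71059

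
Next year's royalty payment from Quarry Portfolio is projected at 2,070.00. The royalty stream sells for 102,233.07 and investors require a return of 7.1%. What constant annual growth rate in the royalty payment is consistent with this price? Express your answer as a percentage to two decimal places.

5.08%

P = D₁/(r−g) ⇒ g = r − D₁/P = 0.071 − 2,070.00/102,233.07 = 0.050752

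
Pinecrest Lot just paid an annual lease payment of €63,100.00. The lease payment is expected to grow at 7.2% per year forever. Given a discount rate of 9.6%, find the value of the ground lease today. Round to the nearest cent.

D₁ = D₀ × (1 + g) = €63,100.00 × 1.072 = €67,643.2000
Growing perpetuity: P = D₁ / (r − g) = €67,643.2000 / (0.096 − 0.072) = €2,818,466.67

€2818466.67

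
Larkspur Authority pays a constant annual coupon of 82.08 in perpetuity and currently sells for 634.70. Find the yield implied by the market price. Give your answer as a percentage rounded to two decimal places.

12.93%

P = C/r ⇒ r = C/P = 82.08/634.70 = 0.129321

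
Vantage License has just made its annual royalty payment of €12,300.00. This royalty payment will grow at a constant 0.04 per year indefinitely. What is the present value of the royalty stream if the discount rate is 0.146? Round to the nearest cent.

€120679.25

D₁ = D₀ × (1 + g) = €12,300.00 × 1.04 = €12,792.0000
Growing perpetuity: P = D₁ / (r − g) = €12,792.0000 / (0.146 − 0.04) = €120,679.25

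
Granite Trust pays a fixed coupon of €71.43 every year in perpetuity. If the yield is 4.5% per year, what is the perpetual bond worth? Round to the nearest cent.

Level perpetuity: PV = C / r = €71.43 / 0.045 = €1,587.33

€1587.33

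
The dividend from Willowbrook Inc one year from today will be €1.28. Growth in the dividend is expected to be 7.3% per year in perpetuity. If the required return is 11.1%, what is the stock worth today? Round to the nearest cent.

€33.68

Growing perpetuity: P = D₁ / (r − g) = €1.2800 / (0.111 − 0.073) = €33.68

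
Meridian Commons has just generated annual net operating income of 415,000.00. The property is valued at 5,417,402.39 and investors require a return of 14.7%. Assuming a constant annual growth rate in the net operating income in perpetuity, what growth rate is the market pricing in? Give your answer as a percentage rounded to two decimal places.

6.54%

P = D₀(1+g)/(r−g) ⇒ P(r−g) = D₀(1+g) ⇒ g(P+D₀) = P·r − D₀
g = (P·r − D₀)/(P + D₀) = (5,417,402.39×0.147 − 415,000.00) / (5,417,402.39 + 415,000.00) = 0.065386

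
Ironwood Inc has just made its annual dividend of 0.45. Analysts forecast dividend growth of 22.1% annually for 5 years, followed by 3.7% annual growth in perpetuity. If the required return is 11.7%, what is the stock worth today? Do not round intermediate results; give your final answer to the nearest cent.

12.07

D_1 = 0.54945
D_2 = 0.67088
D_3 = 0.81914
D_4 = 1.00017
D_5 = 1.22121
Terminal value at year 5: TV = D_5×(1+g_2)/(r−g_2) = 1.26640/0.08 = 15.82995
P_0 = D_1/(1+r)^1 + D_2/(1+r)^2 + D_3/(1+r)^3 + D_4/(1+r)^4 + D_5/(1+r)^5 + TV/(1+r)^5
    = 0.49190 + 0.53770 + 0.58776 + 0.64248 + 0.70230 + 9.10361 = 12.06575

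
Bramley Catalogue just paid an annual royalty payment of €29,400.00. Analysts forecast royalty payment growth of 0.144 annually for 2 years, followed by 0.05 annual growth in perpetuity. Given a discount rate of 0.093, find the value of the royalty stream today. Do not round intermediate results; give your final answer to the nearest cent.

D_1 = 33633.60000
D_2 = 38476.83840
Terminal value at year 2: TV = D_2×(1+g_2)/(r−g_2) = 40400.68032/0.043 = 939550.70512
P_0 = D_1/(1+r)^1 + D_2/(1+r)^2 + TV/(1+r)^2
    = 30771.82068 + 32207.65129 + 786465.90347 = 849445.37543

€849445.38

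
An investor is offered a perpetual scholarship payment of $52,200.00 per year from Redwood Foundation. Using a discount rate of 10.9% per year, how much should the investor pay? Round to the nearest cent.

$478899.08

Level perpetuity: PV = C / r = $52,200.00 / 0.109 = $478,899.08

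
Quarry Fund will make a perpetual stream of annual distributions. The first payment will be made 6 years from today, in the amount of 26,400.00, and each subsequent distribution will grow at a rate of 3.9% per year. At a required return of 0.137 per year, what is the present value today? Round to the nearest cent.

141767.12

Value at end of year 5: C₁ / (r − g) = 26,400.00 / (0.137 − 0.039) = 269,387.7551
Discount to today: PV = 269,387.7551 / (1 + 0.137)^5 = 269,387.7551 / 1.900213 = 141,767.12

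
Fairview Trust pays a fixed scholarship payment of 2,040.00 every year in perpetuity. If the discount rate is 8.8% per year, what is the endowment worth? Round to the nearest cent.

23181.82

Level perpetuity: PV = C / r = 2,040.00 / 0.088 = 23,181.82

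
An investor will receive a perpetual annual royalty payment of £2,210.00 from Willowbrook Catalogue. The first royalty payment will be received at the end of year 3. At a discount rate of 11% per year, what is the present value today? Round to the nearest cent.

£16306.23

Value at end of year 2: C / r = £2,210.00 / 0.11 = £20,090.9091
Discount to today: PV = £20,090.9091 / (1 + 0.11)^2 = £20,090.9091 / 1.232100 = £16,306.23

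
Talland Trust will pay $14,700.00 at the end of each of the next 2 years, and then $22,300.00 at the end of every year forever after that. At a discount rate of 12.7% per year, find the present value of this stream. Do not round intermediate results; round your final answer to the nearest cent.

$162863.34

PV of 2-year annuity: $14,700.00 × [1 − (1+0.127)^−2] / 0.127 = 24617.10582
Perpetuity value at year 2: $22,300.00 / 0.127 = 175590.55118
PV of perpetuity: 175590.55118 / (1+0.127)^2 = 138246.23419
Total PV = 24617.10582 + 138246.23419 = 162863.34001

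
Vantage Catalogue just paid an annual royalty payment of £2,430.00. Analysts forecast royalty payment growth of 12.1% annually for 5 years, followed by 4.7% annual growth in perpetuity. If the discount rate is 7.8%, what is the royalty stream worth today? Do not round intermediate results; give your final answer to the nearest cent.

£113482.47

D_1 = 2724.03000
D_2 = 3053.63763
D_3 = 3423.12778
D_4 = 3837.32625
D_5 = 4301.64272
Terminal value at year 5: TV = D_5×(1+g_2)/(r−g_2) = 4503.81993/0.031 = 145284.51382
P_0 = D_1/(1+r)^1 + D_2/(1+r)^2 + D_3/(1+r)^3 + D_4/(1+r)^4 + D_5/(1+r)^5 + TV/(1+r)^5
    = 2526.92950 + 2627.72539 + 2732.54189 + 2841.53939 + 2954.88465 + 99798.84616 = 113482.46698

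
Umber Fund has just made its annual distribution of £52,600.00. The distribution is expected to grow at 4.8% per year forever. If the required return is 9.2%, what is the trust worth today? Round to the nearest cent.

£1252836.36

D₁ = D₀ × (1 + g) = £52,600.00 × 1.048 = £55,124.8000
Growing perpetuity: P = D₁ / (r − g) = £55,124.8000 / (0.092 − 0.048) = £1,252,836.36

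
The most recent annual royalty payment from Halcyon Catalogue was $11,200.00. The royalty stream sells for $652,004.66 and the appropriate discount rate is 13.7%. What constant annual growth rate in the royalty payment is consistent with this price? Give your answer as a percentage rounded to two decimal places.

P = D₀(1+g)/(r−g) ⇒ P(r−g) = D₀(1+g) ⇒ g(P+D₀) = P·r − D₀
g = (P·r − D₀)/(P + D₀) = ($652,004.66×0.137 − $11,200.00) / ($652,004.66 + $11,200.00) = 0.117799

11.78%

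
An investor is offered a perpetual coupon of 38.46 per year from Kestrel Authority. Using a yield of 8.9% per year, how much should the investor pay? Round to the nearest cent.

Level perpetuity: PV = C / r = 38.46 / 0.089 = 432.13

432.13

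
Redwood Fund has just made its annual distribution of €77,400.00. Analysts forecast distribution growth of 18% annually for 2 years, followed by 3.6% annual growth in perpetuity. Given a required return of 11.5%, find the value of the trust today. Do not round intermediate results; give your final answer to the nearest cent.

D_1 = 91332.00000
D_2 = 107771.76000
Terminal value at year 2: TV = D_2×(1+g_2)/(r−g_2) = 111651.54336/0.079 = 1413310.67544
P_0 = D_1/(1+r)^1 + D_2/(1+r)^2 + TV/(1+r)^2
    = 81912.10762 + 86687.25291 + 1136810.05083 = 1305409.41136

€1305409.41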